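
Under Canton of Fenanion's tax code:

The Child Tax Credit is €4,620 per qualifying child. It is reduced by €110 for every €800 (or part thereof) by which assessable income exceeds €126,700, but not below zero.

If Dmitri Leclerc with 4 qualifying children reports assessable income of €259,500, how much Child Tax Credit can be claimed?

Child Tax Credit: base = 4 × €4,620 = €18,480. income exceeds €126,700 by €132,800, which is 166 full-or-partial €800 increments; reduction = 166 × €110 = €18,260, leaving €220.

€220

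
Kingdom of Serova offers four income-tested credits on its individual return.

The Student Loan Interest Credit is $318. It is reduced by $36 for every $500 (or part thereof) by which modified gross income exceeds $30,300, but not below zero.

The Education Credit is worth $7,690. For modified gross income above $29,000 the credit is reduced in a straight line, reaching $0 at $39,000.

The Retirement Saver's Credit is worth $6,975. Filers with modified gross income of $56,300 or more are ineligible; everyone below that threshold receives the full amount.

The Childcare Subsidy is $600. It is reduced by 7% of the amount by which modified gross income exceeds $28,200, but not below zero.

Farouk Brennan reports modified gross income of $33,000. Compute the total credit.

$11,955

Student Loan Interest Credit: income exceeds $30,300 by $2,700, which is 6 full-or-partial $500 increments; reduction = 6 × $36 = $216, leaving $102.
Education Credit: $33,000 is $4,000 into a $10,000 phase-out range, leaving 6,000/10,000 of the credit: $7,690 × 6,000/10,000 = $4,614.
Retirement Saver's Credit: $33,000 is below the $56,300 cutoff, so the full $6,975 applies.
Childcare Subsidy: 7% of the $4,800 excess over $28,200 is $336; credit = $600 − $336 = $264.
Total: $102 + $4,614 + $6,975 + $264 = $11,955.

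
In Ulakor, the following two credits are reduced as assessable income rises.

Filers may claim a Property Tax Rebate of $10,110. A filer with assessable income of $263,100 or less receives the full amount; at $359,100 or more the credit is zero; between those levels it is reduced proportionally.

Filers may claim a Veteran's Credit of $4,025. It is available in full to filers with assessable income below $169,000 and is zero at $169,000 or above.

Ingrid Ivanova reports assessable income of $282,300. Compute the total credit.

Property Tax Rebate: $282,300 is $19,200 into a $96,000 phase-out range, leaving 76,800/96,000 of the credit: $10,110 × 76,800/96,000 = $8,088.
Veteran's Credit: $282,300 meets or exceeds the $169,000 cutoff, so the credit is $0.
Total: $8,088 + $0 = $8,088.

$8,088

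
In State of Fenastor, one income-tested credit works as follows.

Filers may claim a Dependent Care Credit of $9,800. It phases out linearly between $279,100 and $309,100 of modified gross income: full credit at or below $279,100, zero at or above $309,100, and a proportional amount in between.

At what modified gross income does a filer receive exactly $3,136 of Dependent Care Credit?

$3,136 is 3,136/9,800 of the full $9,800, so 6,664/9,800 of the $30,000 range has been used: income = $279,100 + $30,000 × 6,664/9,800 = $299,500.

$299,500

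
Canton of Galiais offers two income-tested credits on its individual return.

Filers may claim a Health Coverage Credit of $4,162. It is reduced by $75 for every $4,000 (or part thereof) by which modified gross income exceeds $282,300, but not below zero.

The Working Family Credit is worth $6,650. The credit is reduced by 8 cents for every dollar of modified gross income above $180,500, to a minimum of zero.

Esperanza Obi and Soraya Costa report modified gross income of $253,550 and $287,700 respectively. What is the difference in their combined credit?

$956

Esperanza ($253,550): Health Coverage Credit: $253,550 is at or below the $282,300 threshold, so the full $4,162 applies. Working Family Credit: 8% of the $73,050 excess over $180,500 is $5,844; credit = $6,650 − $5,844 = $806. total $4,162 + $806 = $4,968
Soraya ($287,700): Health Coverage Credit: income exceeds $282,300 by $5,400, which is 2 full-or-partial $4,000 increments; reduction = 2 × $75 = $150, leaving $4,012. Working Family Credit: 8% of the $107,200 excess over $180,500 is $8,576 ≥ base, so the credit is $0. total $4,012 + $0 = $4,012
Difference: |$4,968 − $4,012| = $956.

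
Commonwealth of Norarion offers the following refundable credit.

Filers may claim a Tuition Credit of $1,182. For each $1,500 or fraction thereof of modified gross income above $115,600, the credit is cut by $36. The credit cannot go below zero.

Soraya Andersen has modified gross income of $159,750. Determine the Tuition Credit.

Tuition Credit: income exceeds $115,600 by $44,150, which is 30 full-or-partial $1,500 increments; reduction = 30 × $36 = $1,080, leaving $102.

$102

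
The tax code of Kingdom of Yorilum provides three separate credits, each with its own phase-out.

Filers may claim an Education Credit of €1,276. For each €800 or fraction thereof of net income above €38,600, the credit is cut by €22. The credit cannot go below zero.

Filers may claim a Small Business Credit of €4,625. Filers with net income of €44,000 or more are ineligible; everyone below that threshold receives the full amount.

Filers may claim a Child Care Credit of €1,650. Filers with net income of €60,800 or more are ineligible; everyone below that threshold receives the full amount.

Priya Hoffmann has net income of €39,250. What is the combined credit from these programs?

€7,529

Education Credit: income exceeds €38,600 by €650, which is 1 full-or-partial €800 increment; reduction = 1 × €22 = €22, leaving €1,254.
Small Business Credit: €39,250 is below the €44,000 cutoff, so the full €4,625 applies.
Child Care Credit: €39,250 is below the €60,800 cutoff, so the full €1,650 applies.
Total: €1,254 + €4,625 + €1,650 = €7,529.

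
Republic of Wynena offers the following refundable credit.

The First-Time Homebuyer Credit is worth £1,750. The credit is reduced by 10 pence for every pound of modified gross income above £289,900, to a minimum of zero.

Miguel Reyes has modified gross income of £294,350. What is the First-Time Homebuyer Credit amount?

£1,305

First-Time Homebuyer Credit: 10% of the £4,450 excess over £289,900 is £445; credit = £1,750 − £445 = £1,305.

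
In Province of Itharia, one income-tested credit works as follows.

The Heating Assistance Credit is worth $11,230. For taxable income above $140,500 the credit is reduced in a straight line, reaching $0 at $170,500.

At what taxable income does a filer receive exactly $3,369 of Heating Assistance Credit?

$3,369 is 3,369/11,230 of the full $11,230, so 7,861/11,230 of the $30,000 range has been used: income = $140,500 + $30,000 × 7,861/11,230 = $161,500.

$161,500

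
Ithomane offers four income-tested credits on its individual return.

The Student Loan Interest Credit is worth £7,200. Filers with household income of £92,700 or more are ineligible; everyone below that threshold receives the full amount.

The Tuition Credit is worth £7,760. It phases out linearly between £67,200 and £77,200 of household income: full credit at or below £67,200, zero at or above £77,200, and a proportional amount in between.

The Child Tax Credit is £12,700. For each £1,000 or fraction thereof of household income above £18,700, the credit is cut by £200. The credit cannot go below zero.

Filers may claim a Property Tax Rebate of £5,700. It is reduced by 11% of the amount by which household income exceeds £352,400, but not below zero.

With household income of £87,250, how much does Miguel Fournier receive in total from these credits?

£12,900

Student Loan Interest Credit: £87,250 is below the £92,700 cutoff, so the full £7,200 applies.
Tuition Credit: £87,250 is at or above £77,200, so the credit is £0.
Child Tax Credit: income exceeds £18,700 by £68,550 → 69 increments × £200 = £13,800 ≥ base, so the credit is £0.
Property Tax Rebate: £87,250 is at or below the £352,400 threshold, so the full £5,700 applies.
Total: £7,200 + £0 + £0 + £5,700 = £12,900.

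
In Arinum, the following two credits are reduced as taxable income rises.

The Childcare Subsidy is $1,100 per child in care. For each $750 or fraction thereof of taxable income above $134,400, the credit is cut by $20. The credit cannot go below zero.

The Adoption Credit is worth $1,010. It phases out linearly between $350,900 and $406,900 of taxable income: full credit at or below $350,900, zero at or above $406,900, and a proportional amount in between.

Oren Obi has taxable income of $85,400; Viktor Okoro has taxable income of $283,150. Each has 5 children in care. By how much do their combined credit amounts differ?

$3,980

Oren ($85,400): Childcare Subsidy: base = 5 × $1,100 = $5,500. $85,400 is at or below the $134,400 threshold, so the full $5,500 applies. Adoption Credit: $85,400 is at or below the $350,900 threshold, so the full $1,010 applies. total $5,500 + $1,010 = $6,510
Viktor ($283,150): Childcare Subsidy: base = 5 × $1,100 = $5,500. income exceeds $134,400 by $148,750, which is 199 full-or-partial $750 increments; reduction = 199 × $20 = $3,980, leaving $1,520. Adoption Credit: $283,150 is at or below the $350,900 threshold, so the full $1,010 applies. total $1,520 + $1,010 = $2,530
Difference: |$6,510 − $2,530| = $3,980.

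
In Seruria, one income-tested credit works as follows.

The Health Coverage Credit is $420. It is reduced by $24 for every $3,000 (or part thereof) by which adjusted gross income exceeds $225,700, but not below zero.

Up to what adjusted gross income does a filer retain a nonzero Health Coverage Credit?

After 17 increments the reduction is 17 × $24 = $408, leaving $12; one more increment wipes it out. Increment 17 ends at excess 17 × $3,000 = $51,000, so the highest qualifying income is $225,700 + $51,000 = $276,700.

$276,700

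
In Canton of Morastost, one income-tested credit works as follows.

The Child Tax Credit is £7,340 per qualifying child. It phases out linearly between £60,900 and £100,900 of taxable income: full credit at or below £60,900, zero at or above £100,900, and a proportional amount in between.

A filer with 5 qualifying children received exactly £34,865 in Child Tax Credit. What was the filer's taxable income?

£62,900

Full credit = 5 × £7,340 = £36,700.
£34,865 is 34,865/36,700 of the full £36,700, so 1,835/36,700 of the £40,000 range has been used: income = £60,900 + £40,000 × 1,835/36,700 = £62,900.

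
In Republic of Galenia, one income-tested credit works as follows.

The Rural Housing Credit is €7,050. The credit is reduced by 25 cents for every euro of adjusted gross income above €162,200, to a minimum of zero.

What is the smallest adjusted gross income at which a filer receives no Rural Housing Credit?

€190,400

The credit falls by 25% of each euro above €162,200, so it reaches zero when the excess is €7,050 / 25% = €28,200: income = €162,200 + €28,200 = €190,400.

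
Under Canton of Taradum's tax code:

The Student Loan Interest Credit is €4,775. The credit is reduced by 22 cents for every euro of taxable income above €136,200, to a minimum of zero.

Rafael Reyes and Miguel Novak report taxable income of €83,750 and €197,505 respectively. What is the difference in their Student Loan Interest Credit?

€4,775

Rafael (€83,750): Student Loan Interest Credit: €83,750 is at or below the €136,200 threshold, so the full €4,775 applies.
Miguel (€197,505): Student Loan Interest Credit: 22% of the €61,305 excess over €136,200 is €13,487.10 ≥ base, so the credit is €0.
Difference: |€4,775 − €0| = €4,775.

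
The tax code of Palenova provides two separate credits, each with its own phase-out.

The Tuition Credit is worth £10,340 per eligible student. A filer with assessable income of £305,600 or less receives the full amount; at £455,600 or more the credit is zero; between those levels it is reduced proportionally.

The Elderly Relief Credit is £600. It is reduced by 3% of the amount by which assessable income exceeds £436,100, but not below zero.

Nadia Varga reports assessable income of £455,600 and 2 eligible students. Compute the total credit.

Tuition Credit: base = 2 × £10,340 = £20,680. £455,600 is at or above £455,600, so the credit is £0.
Elderly Relief Credit: 3% of the £19,500 excess over £436,100 is £585; credit = £600 − £585 = £15.
Total: £0 + £15 = £15.

£15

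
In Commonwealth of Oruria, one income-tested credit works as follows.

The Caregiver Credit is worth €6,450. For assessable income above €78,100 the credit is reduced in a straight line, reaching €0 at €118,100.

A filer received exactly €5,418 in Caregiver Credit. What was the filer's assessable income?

€5,418 is 5,418/6,450 of the full €6,450, so 1,032/6,450 of the €40,000 range has been used: income = €78,100 + €40,000 × 1,032/6,450 = €84,500.

€84,500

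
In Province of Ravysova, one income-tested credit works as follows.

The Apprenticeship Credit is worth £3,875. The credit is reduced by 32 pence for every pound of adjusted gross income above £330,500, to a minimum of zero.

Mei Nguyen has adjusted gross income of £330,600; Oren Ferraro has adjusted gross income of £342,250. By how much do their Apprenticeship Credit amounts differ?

£3,728

Mei (£330,600): Apprenticeship Credit: 32% of the £100 excess over £330,500 is £32; credit = £3,875 − £32 = £3,843.
Oren (£342,250): Apprenticeship Credit: 32% of the £11,750 excess over £330,500 is £3,760; credit = £3,875 − £3,760 = £115.
Difference: |£3,843 − £115| = £3,728.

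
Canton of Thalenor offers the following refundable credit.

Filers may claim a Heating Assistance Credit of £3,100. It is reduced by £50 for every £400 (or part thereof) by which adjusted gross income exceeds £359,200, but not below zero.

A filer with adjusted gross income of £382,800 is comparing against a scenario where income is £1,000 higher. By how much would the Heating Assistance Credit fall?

£150

At £382,800 — income exceeds £359,200 by £23,600, which is 59 full-or-partial £400 increments; reduction = 59 × £50 = £2,950, leaving £150.
At £383,800 — income exceeds £359,200 by £24,600 → 62 increments × £50 = £3,100 ≥ base, so the credit is £0.
Lost: £150 − £0 = £150.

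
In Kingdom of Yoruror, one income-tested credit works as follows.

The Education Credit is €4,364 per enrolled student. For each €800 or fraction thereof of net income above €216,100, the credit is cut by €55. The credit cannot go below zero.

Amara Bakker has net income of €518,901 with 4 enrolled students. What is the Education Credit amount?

€0

Education Credit: base = 4 × €4,364 = €17,456. income exceeds €216,100 by €302,801 → 379 increments × €55 = €20,845 ≥ base, so the credit is €0.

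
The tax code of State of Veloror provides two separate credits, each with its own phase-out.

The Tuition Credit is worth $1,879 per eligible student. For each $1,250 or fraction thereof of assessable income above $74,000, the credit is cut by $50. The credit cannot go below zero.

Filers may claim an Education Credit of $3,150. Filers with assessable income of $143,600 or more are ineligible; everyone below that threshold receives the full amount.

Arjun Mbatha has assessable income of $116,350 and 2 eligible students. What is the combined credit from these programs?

$5,208

Tuition Credit: base = 2 × $1,879 = $3,758. income exceeds $74,000 by $42,350, which is 34 full-or-partial $1,250 increments; reduction = 34 × $50 = $1,700, leaving $2,058.
Education Credit: $116,350 is below the $143,600 cutoff, so the full $3,150 applies.
Total: $2,058 + $3,150 = $5,208.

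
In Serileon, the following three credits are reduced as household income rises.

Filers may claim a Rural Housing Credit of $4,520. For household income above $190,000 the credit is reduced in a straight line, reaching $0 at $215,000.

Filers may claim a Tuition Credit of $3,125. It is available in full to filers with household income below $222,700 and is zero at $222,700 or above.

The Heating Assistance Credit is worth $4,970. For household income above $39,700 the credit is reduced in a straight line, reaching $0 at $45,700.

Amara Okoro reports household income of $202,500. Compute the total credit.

Rural Housing Credit: $202,500 is $12,500 into a $25,000 phase-out range, leaving 12,500/25,000 of the credit: $4,520 × 12,500/25,000 = $2,260.
Tuition Credit: $202,500 is below the $222,700 cutoff, so the full $3,125 applies.
Heating Assistance Credit: $202,500 is at or above $45,700, so the credit is $0.
Total: $2,260 + $3,125 + $0 = $5,385.

$5,385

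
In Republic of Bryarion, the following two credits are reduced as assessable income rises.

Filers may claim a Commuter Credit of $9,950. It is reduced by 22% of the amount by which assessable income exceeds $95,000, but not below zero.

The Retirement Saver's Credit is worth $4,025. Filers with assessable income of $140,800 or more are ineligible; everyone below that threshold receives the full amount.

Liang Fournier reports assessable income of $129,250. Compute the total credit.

Commuter Credit: 22% of the $34,250 excess over $95,000 is $7,535; credit = $9,950 − $7,535 = $2,415.
Retirement Saver's Credit: $129,250 is below the $140,800 cutoff, so the full $4,025 applies.
Total: $2,415 + $4,025 = $6,440.

$6,440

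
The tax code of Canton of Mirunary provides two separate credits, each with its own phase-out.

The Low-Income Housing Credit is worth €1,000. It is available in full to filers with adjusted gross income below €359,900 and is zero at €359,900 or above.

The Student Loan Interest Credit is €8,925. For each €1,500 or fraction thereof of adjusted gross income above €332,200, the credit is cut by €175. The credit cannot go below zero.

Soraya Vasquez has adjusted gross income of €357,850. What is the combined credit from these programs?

Low-Income Housing Credit: €357,850 is below the €359,900 cutoff, so the full €1,000 applies.
Student Loan Interest Credit: income exceeds €332,200 by €25,650, which is 18 full-or-partial €1,500 increments; reduction = 18 × €175 = €3,150, leaving €5,775.
Total: €1,000 + €5,775 = €6,775.

€6,775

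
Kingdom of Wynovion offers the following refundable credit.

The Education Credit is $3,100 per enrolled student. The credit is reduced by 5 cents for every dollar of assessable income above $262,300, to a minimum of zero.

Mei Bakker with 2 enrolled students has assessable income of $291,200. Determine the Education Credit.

$4,755

Education Credit: base = 2 × $3,100 = $6,200. 5% of the $28,900 excess over $262,300 is $1,445; credit = $6,200 − $1,445 = $4,755.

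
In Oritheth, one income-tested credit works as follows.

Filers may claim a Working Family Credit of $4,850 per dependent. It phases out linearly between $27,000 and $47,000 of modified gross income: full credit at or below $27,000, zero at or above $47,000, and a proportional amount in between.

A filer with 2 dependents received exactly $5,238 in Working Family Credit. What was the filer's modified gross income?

$36,200

Full credit = 2 × $4,850 = $9,700.
$5,238 is 5,238/9,700 of the full $9,700, so 4,462/9,700 of the $20,000 range has been used: income = $27,000 + $20,000 × 4,462/9,700 = $36,200.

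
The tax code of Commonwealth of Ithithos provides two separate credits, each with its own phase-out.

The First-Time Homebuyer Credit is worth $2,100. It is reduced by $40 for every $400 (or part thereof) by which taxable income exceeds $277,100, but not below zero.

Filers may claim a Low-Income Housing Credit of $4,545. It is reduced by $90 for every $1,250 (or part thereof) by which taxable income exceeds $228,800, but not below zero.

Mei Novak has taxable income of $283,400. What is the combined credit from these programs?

First-Time Homebuyer Credit: income exceeds $277,100 by $6,300, which is 16 full-or-partial $400 increments; reduction = 16 × $40 = $640, leaving $1,460.
Low-Income Housing Credit: income exceeds $228,800 by $54,600, which is 44 full-or-partial $1,250 increments; reduction = 44 × $90 = $3,960, leaving $585.
Total: $1,460 + $585 = $2,045.

$2,045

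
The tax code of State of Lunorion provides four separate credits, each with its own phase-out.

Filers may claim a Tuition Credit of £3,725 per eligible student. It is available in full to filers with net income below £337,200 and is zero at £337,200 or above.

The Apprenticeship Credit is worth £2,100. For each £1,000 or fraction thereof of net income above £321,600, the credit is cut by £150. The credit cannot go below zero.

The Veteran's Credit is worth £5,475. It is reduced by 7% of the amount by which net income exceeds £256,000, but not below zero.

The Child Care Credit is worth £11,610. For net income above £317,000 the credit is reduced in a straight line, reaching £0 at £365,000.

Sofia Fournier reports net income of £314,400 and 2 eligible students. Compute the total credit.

Tuition Credit: base = 2 × £3,725 = £7,450. £314,400 is below the £337,200 cutoff, so the full £7,450 applies.
Apprenticeship Credit: £314,400 is at or below the £321,600 threshold, so the full £2,100 applies.
Veteran's Credit: 7% of the £58,400 excess over £256,000 is £4,088; credit = £5,475 − £4,088 = £1,387.
Child Care Credit: £314,400 is at or below the £317,000 threshold, so the full £11,610 applies.
Total: £7,450 + £2,100 + £1,387 + £11,610 = £22,547.

£22,547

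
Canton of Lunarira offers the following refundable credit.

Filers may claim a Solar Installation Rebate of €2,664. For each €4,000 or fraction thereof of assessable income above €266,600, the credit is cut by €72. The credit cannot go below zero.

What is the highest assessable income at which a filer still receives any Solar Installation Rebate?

€410,600

After 36 increments the reduction is 36 × €72 = €2,592, leaving €72; one more increment wipes it out. Increment 36 ends at excess 36 × €4,000 = €144,000, so the highest qualifying income is €266,600 + €144,000 = €410,600.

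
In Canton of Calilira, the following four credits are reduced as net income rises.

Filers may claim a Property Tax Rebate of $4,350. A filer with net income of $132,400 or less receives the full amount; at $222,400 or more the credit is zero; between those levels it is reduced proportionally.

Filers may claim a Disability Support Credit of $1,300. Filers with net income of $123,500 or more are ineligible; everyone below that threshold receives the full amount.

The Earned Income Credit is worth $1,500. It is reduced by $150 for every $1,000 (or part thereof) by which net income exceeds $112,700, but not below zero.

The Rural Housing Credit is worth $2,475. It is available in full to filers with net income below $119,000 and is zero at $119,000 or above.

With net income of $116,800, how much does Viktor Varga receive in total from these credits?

$8,875

Property Tax Rebate: $116,800 is at or below the $132,400 threshold, so the full $4,350 applies.
Disability Support Credit: $116,800 is below the $123,500 cutoff, so the full $1,300 applies.
Earned Income Credit: income exceeds $112,700 by $4,100, which is 5 full-or-partial $1,000 increments; reduction = 5 × $150 = $750, leaving $750.
Rural Housing Credit: $116,800 is below the $119,000 cutoff, so the full $2,475 applies.
Total: $4,350 + $1,300 + $750 + $2,475 = $8,875.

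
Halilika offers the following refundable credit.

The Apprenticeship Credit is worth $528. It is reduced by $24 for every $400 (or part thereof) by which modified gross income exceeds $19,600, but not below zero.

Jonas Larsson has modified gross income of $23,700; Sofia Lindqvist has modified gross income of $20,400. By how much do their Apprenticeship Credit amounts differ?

Jonas ($23,700): Apprenticeship Credit: income exceeds $19,600 by $4,100, which is 11 full-or-partial $400 increments; reduction = 11 × $24 = $264, leaving $264.
Sofia ($20,400): Apprenticeship Credit: income exceeds $19,600 by $800, which is 2 full-or-partial $400 increments; reduction = 2 × $24 = $48, leaving $480.
Difference: |$264 − $480| = $216.

$216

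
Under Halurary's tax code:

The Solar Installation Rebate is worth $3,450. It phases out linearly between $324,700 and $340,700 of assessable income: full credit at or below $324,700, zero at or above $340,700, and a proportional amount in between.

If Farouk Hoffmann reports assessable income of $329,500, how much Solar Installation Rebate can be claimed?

Solar Installation Rebate: $329,500 is $4,800 into a $16,000 phase-out range, leaving 11,200/16,000 of the credit: $3,450 × 11,200/16,000 = $2,415.

$2,415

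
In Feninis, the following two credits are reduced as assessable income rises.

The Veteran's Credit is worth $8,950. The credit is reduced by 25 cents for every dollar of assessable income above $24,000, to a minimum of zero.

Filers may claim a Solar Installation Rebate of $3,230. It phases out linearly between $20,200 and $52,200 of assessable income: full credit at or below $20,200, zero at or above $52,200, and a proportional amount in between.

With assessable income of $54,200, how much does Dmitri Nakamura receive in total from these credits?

$1,400

Veteran's Credit: 25% of the $30,200 excess over $24,000 is $7,550; credit = $8,950 − $7,550 = $1,400.
Solar Installation Rebate: $54,200 is at or above $52,200, so the credit is $0.
Total: $1,400 + $0 = $1,400.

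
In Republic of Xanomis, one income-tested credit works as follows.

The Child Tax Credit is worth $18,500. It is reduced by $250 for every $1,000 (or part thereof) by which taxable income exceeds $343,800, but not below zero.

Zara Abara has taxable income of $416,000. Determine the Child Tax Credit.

$250

Child Tax Credit: income exceeds $343,800 by $72,200, which is 73 full-or-partial $1,000 increments; reduction = 73 × $250 = $18,250, leaving $250.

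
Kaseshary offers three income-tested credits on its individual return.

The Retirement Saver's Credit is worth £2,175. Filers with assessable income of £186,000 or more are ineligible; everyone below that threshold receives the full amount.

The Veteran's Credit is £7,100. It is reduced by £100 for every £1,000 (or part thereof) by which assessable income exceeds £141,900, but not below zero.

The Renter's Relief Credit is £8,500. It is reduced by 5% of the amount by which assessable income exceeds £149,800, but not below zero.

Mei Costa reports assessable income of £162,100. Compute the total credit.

£15,060

Retirement Saver's Credit: £162,100 is below the £186,000 cutoff, so the full £2,175 applies.
Veteran's Credit: income exceeds £141,900 by £20,200, which is 21 full-or-partial £1,000 increments; reduction = 21 × £100 = £2,100, leaving £5,000.
Renter's Relief Credit: 5% of the £12,300 excess over £149,800 is £615; credit = £8,500 − £615 = £7,885.
Total: £2,175 + £5,000 + £7,885 = £15,060.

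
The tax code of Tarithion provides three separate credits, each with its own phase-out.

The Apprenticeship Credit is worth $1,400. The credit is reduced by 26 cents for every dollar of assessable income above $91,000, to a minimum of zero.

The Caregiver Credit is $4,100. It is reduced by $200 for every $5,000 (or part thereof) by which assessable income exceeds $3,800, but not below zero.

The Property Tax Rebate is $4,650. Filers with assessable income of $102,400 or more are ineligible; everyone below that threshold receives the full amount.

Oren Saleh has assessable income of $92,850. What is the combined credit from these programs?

Apprenticeship Credit: 26% of the $1,850 excess over $91,000 is $481; credit = $1,400 − $481 = $919.
Caregiver Credit: income exceeds $3,800 by $89,050, which is 18 full-or-partial $5,000 increments; reduction = 18 × $200 = $3,600, leaving $500.
Property Tax Rebate: $92,850 is below the $102,400 cutoff, so the full $4,650 applies.
Total: $919 + $500 + $4,650 = $6,069.

$6,069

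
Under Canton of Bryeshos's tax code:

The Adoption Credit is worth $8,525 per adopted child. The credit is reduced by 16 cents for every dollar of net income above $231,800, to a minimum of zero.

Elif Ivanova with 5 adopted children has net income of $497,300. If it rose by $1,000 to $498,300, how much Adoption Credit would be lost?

At $497,300 — base = 5 × $8,525 = $42,625. 16% of the $265,500 excess over $231,800 is $42,480; credit = $42,625 − $42,480 = $145.
At $498,300 — base = 5 × $8,525 = $42,625. 16% of the $266,500 excess over $231,800 is $42,640 ≥ base, so the credit is $0.
Lost: $145 − $0 = $145.

$145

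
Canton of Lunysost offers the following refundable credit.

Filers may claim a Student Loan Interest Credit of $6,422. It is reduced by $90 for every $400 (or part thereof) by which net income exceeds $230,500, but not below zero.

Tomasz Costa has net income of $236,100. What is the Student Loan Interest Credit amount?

$5,162

Student Loan Interest Credit: income exceeds $230,500 by $5,600, which is 14 full-or-partial $400 increments; reduction = 14 × $90 = $1,260, leaving $5,162.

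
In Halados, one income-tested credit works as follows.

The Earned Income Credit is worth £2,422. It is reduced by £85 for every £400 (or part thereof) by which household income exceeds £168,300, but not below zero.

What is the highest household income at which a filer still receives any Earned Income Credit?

£179,500

After 28 increments the reduction is 28 × £85 = £2,380, leaving £42; one more increment wipes it out. Increment 28 ends at excess 28 × £400 = £11,200, so the highest qualifying income is £168,300 + £11,200 = £179,500.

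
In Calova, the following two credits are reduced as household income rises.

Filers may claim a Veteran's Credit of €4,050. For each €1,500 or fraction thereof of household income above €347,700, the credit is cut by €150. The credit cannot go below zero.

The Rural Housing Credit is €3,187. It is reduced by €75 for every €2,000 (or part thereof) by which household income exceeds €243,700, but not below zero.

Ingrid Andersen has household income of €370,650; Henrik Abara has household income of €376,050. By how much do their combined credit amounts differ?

€450

Ingrid (€370,650): Veteran's Credit: income exceeds €347,700 by €22,950, which is 16 full-or-partial €1,500 increments; reduction = 16 × €150 = €2,400, leaving €1,650. Rural Housing Credit: income exceeds €243,700 by €126,950 → 64 increments × €75 = €4,800 ≥ base, so the credit is €0. total €1,650 + €0 = €1,650
Henrik (€376,050): Veteran's Credit: income exceeds €347,700 by €28,350, which is 19 full-or-partial €1,500 increments; reduction = 19 × €150 = €2,850, leaving €1,200. Rural Housing Credit: income exceeds €243,700 by €132,350 → 67 increments × €75 = €5,025 ≥ base, so the credit is €0. total €1,200 + €0 = €1,200
Difference: |€1,650 − €1,200| = €450.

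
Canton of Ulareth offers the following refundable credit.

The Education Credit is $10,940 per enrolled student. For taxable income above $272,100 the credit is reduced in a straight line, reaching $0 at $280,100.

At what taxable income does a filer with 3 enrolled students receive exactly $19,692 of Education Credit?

$275,300

Full credit = 3 × $10,940 = $32,820.
$19,692 is 19,692/32,820 of the full $32,820, so 13,128/32,820 of the $8,000 range has been used: income = $272,100 + $8,000 × 13,128/32,820 = $275,300.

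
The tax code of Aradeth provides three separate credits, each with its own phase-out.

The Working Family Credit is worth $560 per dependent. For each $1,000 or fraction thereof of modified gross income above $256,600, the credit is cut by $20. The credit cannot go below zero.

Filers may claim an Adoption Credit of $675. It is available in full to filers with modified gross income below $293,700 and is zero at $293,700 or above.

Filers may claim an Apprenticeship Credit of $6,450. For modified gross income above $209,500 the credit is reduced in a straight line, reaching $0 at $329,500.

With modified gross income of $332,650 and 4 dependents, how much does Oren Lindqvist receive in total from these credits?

Working Family Credit: base = 4 × $560 = $2,240. income exceeds $256,600 by $76,050, which is 77 full-or-partial $1,000 increments; reduction = 77 × $20 = $1,540, leaving $700.
Adoption Credit: $332,650 meets or exceeds the $293,700 cutoff, so the credit is $0.
Apprenticeship Credit: $332,650 is at or above $329,500, so the credit is $0.
Total: $700 + $0 + $0 = $700.

$700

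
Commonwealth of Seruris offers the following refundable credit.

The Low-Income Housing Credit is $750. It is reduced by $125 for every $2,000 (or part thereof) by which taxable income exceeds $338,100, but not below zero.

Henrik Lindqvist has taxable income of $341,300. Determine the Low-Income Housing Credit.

Low-Income Housing Credit: income exceeds $338,100 by $3,200, which is 2 full-or-partial $2,000 increments; reduction = 2 × $125 = $250, leaving $500.

$500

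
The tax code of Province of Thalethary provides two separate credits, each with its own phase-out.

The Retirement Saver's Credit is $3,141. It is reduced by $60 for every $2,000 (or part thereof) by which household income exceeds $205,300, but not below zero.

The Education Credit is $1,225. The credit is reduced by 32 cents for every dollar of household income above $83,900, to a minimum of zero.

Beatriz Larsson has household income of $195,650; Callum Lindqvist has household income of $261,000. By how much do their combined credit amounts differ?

Beatriz ($195,650): Retirement Saver's Credit: $195,650 is at or below the $205,300 threshold, so the full $3,141 applies. Education Credit: 32% of the $111,750 excess over $83,900 is $35,760 ≥ base, so the credit is $0. total $3,141 + $0 = $3,141
Callum ($261,000): Retirement Saver's Credit: income exceeds $205,300 by $55,700, which is 28 full-or-partial $2,000 increments; reduction = 28 × $60 = $1,680, leaving $1,461. Education Credit: 32% of the $177,100 excess over $83,900 is $56,672 ≥ base, so the credit is $0. total $1,461 + $0 = $1,461
Difference: |$3,141 − $1,461| = $1,680.

$1,680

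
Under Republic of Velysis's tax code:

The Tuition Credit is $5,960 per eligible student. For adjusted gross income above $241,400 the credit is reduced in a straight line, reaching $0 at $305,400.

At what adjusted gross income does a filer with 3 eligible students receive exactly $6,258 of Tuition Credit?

Full credit = 3 × $5,960 = $17,880.
$6,258 is 6,258/17,880 of the full $17,880, so 11,622/17,880 of the $64,000 range has been used: income = $241,400 + $64,000 × 11,622/17,880 = $283,000.

$283,000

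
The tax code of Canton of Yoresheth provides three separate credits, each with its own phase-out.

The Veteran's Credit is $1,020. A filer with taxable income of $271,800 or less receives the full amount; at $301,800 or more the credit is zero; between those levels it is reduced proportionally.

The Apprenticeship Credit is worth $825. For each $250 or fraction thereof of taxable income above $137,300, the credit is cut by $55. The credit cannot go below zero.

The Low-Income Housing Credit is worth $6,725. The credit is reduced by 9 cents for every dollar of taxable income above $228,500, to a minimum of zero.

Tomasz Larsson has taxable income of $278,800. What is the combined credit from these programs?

Veteran's Credit: $278,800 is $7,000 into a $30,000 phase-out range, leaving 23,000/30,000 of the credit: $1,020 × 23,000/30,000 = $782.
Apprenticeship Credit: income exceeds $137,300 by $141,500 → 566 increments × $55 = $31,130 ≥ base, so the credit is $0.
Low-Income Housing Credit: 9% of the $50,300 excess over $228,500 is $4,527; credit = $6,725 − $4,527 = $2,198.
Total: $782 + $0 + $2,198 = $2,980.

$2,980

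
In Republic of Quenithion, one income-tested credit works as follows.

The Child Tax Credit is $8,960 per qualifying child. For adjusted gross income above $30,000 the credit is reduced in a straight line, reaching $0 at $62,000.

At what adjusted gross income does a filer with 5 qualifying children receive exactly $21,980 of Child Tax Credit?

$46,300

Full credit = 5 × $8,960 = $44,800.
$21,980 is 21,980/44,800 of the full $44,800, so 22,820/44,800 of the $32,000 range has been used: income = $30,000 + $32,000 × 22,820/44,800 = $46,300.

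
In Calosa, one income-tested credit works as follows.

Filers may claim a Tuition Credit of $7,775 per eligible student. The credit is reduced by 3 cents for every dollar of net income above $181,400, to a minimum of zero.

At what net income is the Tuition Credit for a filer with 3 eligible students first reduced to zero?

Full credit = 3 × $7,775 = $23,325.
The credit falls by 3% of each dollar above $181,400, so it reaches zero when the excess is $23,325 / 3% = $777,500: income = $181,400 + $777,500 = $958,900.

$958,900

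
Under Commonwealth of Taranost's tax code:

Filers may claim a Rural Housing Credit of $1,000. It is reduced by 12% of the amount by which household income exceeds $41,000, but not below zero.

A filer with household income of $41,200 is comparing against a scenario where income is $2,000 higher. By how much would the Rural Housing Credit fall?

$240

At $41,200 — 12% of the $200 excess over $41,000 is $24; credit = $1,000 − $24 = $976.
At $43,200 — 12% of the $2,200 excess over $41,000 is $264; credit = $1,000 − $264 = $736.
Lost: $976 − $736 = $240.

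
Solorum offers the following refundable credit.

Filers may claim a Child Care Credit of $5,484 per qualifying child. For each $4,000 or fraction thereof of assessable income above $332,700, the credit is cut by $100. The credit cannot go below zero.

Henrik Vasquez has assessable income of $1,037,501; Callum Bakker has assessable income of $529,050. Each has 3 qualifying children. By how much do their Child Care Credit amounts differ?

$11,452

Henrik ($1,037,501): Child Care Credit: base = 3 × $5,484 = $16,452. income exceeds $332,700 by $704,801 → 177 increments × $100 = $17,700 ≥ base, so the credit is $0.
Callum ($529,050): Child Care Credit: base = 3 × $5,484 = $16,452. income exceeds $332,700 by $196,350, which is 50 full-or-partial $4,000 increments; reduction = 50 × $100 = $5,000, leaving $11,452.
Difference: |$0 − $11,452| = $11,452.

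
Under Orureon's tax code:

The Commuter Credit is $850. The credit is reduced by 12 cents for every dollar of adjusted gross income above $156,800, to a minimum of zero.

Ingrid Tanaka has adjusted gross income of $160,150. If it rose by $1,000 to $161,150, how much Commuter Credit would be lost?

At $160,150 — 12% of the $3,350 excess over $156,800 is $402; credit = $850 − $402 = $448.
At $161,150 — 12% of the $4,350 excess over $156,800 is $522; credit = $850 − $522 = $328.
Lost: $448 − $328 = $120.

$120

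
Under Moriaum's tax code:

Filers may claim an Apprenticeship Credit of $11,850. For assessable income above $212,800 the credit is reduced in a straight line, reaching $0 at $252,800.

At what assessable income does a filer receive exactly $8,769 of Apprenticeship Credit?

$223,200

$8,769 is 8,769/11,850 of the full $11,850, so 3,081/11,850 of the $40,000 range has been used: income = $212,800 + $40,000 × 3,081/11,850 = $223,200.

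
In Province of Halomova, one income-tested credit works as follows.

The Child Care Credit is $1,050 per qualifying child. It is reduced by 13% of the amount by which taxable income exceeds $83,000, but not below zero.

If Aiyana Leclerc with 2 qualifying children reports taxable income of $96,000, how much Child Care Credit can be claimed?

$410

Child Care Credit: base = 2 × $1,050 = $2,100. 13% of the $13,000 excess over $83,000 is $1,690; credit = $2,100 − $1,690 = $410.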